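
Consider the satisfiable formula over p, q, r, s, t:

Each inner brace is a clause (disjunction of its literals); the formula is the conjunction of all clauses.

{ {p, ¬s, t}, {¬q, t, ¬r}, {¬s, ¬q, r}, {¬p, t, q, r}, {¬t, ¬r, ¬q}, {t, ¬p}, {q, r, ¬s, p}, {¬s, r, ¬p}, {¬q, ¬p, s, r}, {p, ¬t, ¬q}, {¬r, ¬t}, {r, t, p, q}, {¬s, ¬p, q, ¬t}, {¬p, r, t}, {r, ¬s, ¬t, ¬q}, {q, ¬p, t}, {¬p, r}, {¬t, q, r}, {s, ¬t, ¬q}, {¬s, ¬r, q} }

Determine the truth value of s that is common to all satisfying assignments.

Suppose s = True.
Suppose p = True.
(t) alone gives t = True.
(r) alone gives r = True.
That conflicts with the unit clause (¬r).
Backtrack on p: now try p = False.
(t) alone gives t = True.
(¬q) alone gives q = False.
(r) alone gives r = True.
That conflicts with the unit clause (¬r).
Either choice for p ends in contradiction.
So every satisfying assignment has s = False.

False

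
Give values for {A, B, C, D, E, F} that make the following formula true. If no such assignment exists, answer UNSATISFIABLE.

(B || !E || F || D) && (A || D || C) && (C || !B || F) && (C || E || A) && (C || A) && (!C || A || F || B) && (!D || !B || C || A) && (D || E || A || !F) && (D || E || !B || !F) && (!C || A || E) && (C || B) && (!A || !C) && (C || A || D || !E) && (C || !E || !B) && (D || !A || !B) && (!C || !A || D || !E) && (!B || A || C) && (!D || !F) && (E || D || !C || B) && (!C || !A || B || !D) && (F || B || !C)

Suppose C = true.
Unit clause (!A) forces A = false.
Unit clause (E) forces E = true.
Suppose F = true.
Unit clause (!D) forces D = false.
Every clause is now satisfied; B is unconstrained.

A: false, B: true, C: true, D: false, E: true, F: true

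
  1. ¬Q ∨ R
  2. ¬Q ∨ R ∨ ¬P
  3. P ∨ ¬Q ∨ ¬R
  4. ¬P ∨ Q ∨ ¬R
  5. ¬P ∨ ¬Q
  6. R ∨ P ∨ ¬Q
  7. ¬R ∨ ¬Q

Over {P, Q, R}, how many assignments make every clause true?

There are 2^3 = 8 truth assignments over (P, Q, R).
Check each against the 7 clauses (columns in the order P, Q, R):
  F F F  ✓ satisfies all
  F F T  ✓ satisfies all
  F T F  ✗ fails (¬Q ∨ R)
  F T T  ✗ fails (P ∨ ¬Q ∨ ¬R)
  T F F  ✓ satisfies all
  T F T  ✗ fails (¬P ∨ Q ∨ ¬R)
  T T F  ✗ fails (¬Q ∨ R)
  T T T  ✗ fails (¬P ∨ ¬Q)
3 of the 8 rows are models.

3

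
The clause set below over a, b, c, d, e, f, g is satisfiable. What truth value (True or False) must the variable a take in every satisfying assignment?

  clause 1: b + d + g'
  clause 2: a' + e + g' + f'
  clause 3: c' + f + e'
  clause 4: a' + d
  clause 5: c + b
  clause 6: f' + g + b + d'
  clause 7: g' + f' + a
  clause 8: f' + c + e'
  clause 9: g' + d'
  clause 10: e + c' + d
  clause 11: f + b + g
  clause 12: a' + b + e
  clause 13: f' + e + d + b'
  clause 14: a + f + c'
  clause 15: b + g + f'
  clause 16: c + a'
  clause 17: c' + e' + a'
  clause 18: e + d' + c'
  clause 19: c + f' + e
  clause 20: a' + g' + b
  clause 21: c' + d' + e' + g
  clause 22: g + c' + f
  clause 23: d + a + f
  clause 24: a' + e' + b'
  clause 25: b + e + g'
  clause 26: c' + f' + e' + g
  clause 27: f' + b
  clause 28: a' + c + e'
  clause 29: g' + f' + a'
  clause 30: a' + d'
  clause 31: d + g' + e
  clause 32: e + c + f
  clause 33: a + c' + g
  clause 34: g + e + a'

Suppose a = 1.
(d) alone gives d = 1.
But (d') is also a unit clause — contradiction.
So every satisfying assignment has a = False.

False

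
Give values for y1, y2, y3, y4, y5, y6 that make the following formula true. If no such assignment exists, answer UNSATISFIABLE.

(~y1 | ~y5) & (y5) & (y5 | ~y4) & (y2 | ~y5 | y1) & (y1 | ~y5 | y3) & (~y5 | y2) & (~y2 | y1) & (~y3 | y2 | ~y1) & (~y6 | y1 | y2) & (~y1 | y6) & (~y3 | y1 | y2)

UNSATISFIABLE

The clause (y5) is unit, so y5 = 1.
The clause (~y1) is unit, so y1 = 0.
The clause (y2) is unit, so y2 = 1.
Now (~y2) is unsatisfied and unit — conflict.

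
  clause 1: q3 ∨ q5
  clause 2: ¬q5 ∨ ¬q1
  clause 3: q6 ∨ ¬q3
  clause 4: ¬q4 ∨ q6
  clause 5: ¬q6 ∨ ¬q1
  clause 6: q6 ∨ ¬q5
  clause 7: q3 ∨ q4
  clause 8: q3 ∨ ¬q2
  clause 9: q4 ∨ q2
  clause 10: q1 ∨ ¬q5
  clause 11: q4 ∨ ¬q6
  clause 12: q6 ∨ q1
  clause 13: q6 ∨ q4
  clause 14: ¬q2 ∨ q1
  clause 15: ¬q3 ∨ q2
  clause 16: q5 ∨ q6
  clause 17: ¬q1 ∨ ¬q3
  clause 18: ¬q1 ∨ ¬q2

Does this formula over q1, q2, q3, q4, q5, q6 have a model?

Case q3 = True:
The clause (q6) is unit, so q6 = True.
The clause (¬q1) is unit, so q1 = False.
The clause (¬q5) is unit, so q5 = False.
The clause (q4) is unit, so q4 = True.
The clause (¬q2) is unit, so q2 = False.
But (q2) is also a unit clause — contradiction.
So q3 must be the other value — set q3 = False.
The clause (q5) is unit, so q5 = True.
The clause (¬q1) is unit, so q1 = False.
But (q1) is also a unit clause — contradiction.
Both values of q3 lead to a conflict.
No assignment satisfies every clause.

Unsatisfiable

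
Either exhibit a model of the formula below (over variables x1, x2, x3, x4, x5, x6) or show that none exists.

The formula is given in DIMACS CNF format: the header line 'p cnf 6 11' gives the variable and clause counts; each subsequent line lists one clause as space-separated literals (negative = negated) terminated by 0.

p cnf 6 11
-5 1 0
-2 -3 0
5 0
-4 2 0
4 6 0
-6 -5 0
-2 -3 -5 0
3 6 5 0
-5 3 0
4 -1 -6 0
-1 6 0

From the singleton clause (x5), x5 = True.
From the singleton clause (x1), x1 = True.
From the singleton clause (¬x6), x6 = False.
That conflicts with the unit clause (x6).

UNSATISFIABLE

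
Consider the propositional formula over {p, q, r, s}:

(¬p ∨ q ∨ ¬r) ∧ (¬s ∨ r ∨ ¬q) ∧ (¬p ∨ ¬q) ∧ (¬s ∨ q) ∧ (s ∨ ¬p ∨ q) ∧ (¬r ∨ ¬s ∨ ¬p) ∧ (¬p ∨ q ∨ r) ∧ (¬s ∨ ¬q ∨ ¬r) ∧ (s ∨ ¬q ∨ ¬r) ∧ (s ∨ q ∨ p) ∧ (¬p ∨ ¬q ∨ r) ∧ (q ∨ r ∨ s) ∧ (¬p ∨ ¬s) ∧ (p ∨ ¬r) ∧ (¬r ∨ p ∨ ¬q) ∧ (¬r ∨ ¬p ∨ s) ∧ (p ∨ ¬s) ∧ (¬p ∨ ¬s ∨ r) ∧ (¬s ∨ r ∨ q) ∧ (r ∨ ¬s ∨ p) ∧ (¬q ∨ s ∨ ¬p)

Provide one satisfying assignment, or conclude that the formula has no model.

Try p = False.
From the singleton clause (¬r), r = False.
From the singleton clause (¬s), s = False.
From the singleton clause (q), q = True.
All clauses are satisfied.

p: False, q: True, r: False, s: False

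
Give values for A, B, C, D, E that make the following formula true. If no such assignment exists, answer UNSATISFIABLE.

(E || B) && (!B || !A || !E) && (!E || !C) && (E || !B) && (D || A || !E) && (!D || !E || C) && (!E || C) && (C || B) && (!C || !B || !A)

Try E = true.
(!C) alone gives C = false.
That conflicts with the unit clause (C).
Backtrack on E: now try E = false.
(B) alone gives B = true.
That conflicts with the unit clause (!B).
Both values of E lead to a conflict.

UNSATISFIABLE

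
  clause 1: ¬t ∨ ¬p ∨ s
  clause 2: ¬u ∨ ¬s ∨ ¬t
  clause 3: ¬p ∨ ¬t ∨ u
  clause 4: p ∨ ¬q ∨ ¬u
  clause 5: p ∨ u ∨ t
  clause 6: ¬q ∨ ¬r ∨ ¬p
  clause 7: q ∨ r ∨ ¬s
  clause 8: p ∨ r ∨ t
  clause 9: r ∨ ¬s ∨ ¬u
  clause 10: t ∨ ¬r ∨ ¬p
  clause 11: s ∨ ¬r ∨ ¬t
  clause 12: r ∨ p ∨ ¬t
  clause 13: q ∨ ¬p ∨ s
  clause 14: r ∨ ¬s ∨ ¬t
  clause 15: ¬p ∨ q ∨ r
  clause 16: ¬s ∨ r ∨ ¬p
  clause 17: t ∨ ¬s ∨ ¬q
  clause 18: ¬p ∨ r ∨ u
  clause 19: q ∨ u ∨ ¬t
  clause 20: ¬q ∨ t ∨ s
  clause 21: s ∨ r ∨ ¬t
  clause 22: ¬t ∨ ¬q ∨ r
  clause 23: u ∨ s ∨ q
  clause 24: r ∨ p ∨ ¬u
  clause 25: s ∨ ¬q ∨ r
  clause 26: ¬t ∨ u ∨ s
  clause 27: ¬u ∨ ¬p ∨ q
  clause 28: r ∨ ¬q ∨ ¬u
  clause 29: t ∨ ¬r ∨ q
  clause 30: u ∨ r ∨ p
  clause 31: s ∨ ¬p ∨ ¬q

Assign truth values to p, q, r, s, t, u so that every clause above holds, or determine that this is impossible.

Branch on t: set t = True.
Branch on p: set p = False.
From the singleton clause (r), r = True.
From the singleton clause (s), s = True.
From the singleton clause (¬u), u = False.
From the singleton clause (q), q = True.
Every clause now holds.

p: False,  q: True,  r: True,  s: True,  t: True,  u: False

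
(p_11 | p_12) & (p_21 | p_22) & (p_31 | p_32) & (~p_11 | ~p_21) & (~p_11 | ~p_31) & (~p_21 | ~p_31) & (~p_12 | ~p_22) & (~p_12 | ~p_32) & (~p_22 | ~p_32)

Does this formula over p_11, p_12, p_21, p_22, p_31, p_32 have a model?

No, unsatisfiable

Branch on p_11: set p_11 = 1.
From the singleton clause (~p_21), p_21 = 0.
From the singleton clause (p_22), p_22 = 1.
From the singleton clause (~p_31), p_31 = 0.
From the singleton clause (p_32), p_32 = 1.
But (~p_32) is also a unit clause — contradiction.
So p_11 must be the other value — set p_11 = 0.
From the singleton clause (p_12), p_12 = 1.
From the singleton clause (~p_22), p_22 = 0.
From the singleton clause (p_21), p_21 = 1.
From the singleton clause (~p_31), p_31 = 0.
From the singleton clause (p_32), p_32 = 1.
But (~p_32) is also a unit clause — contradiction.
Both values of p_11 lead to a conflict.
No assignment satisfies every clause.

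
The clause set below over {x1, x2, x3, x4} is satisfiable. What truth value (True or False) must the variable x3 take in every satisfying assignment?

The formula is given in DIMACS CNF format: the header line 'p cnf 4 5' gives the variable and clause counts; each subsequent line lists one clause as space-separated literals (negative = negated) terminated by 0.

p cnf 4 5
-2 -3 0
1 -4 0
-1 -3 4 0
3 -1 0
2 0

Suppose x3 = True.
(¬x2) alone gives x2 = False.
Now (x2) is unsatisfied and unit — conflict.
So every satisfying assignment has x3 = False.

False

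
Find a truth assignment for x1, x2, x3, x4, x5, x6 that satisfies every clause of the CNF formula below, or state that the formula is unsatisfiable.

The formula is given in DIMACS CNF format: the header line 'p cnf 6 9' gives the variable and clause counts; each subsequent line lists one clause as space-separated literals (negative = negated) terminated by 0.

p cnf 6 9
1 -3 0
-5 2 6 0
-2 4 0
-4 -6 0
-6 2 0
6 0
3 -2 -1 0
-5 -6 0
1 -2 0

(x6) alone gives x6 = True.
(¬x4) alone gives x4 = False.
(¬x2) alone gives x2 = False.
But (x2) is also a unit clause — contradiction.

UNSATISFIABLE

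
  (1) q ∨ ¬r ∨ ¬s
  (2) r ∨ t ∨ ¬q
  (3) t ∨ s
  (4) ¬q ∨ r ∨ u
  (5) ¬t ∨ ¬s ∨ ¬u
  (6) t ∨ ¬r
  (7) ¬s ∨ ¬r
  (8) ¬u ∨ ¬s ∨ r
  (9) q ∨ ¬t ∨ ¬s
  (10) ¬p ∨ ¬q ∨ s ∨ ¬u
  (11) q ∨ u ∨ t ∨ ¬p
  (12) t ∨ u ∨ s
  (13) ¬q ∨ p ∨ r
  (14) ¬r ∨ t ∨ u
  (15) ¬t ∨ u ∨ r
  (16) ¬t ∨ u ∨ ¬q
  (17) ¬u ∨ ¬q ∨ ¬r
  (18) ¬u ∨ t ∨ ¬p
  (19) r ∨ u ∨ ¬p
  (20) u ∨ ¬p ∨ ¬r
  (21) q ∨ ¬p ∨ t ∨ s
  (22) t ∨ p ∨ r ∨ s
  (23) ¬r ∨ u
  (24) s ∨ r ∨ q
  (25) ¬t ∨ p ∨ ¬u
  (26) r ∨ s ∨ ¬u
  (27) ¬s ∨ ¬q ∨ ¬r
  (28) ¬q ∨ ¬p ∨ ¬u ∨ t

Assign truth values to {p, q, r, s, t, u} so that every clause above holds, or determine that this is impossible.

Case t = True:
Case s = False:
Case u = True:
(p) alone gives p = True.
(¬q) alone gives q = False.
(r) alone gives r = True.
All clauses are satisfied.

p=True; q=False; r=True; s=False; t=True; u=True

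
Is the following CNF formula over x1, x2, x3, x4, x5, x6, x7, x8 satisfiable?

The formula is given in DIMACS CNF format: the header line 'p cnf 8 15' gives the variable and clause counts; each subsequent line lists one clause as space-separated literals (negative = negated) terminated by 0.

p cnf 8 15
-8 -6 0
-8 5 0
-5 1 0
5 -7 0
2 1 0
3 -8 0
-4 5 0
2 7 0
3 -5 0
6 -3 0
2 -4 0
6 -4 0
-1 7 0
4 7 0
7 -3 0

Suppose x8 = False.
Suppose x5 = True.
Unit clause (x1) forces x1 = True.
Unit clause (x3) forces x3 = True.
Unit clause (x6) forces x6 = True.
Unit clause (x7) forces x7 = True.
Suppose x2 = False.
Unit clause (¬x4) forces x4 = False.
This assignment satisfies each clause.
A satisfying assignment: x1=True,  x2=False,  x3=True,  x4=False,  x5=True,  x6=True,  x7=True,  x8=False.

Satisfiable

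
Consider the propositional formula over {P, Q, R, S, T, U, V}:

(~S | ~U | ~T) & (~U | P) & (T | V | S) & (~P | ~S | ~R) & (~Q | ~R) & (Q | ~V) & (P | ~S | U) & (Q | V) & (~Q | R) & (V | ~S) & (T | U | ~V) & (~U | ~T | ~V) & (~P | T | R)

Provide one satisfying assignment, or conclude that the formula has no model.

Case U = 0:
Case Q = 0:
From the singleton clause (~V), V = 0.
That conflicts with the unit clause (V).
So Q must be the other value — set Q = 1.
From the singleton clause (~R), R = 0.
That conflicts with the unit clause (R).
Neither Q = 1 nor Q = 0 works.
So U must be the other value — set U = 1.
From the singleton clause (P), P = 1.
Case S = 0:
Case T = 1:
From the singleton clause (~V), V = 0.
From the singleton clause (Q), Q = 1.
From the singleton clause (~R), R = 0.
That conflicts with the unit clause (R).
So T must be the other value — set T = 0.
From the singleton clause (V), V = 1.
From the singleton clause (Q), Q = 1.
From the singleton clause (~R), R = 0.
That conflicts with the unit clause (R).
Neither T = 1 nor T = 0 works.
So S must be the other value — set S = 1.
From the singleton clause (~T), T = 0.
From the singleton clause (~R), R = 0.
That conflicts with the unit clause (R).
Neither S = 1 nor S = 0 works.
Neither U = 1 nor U = 0 works.

UNSATISFIABLE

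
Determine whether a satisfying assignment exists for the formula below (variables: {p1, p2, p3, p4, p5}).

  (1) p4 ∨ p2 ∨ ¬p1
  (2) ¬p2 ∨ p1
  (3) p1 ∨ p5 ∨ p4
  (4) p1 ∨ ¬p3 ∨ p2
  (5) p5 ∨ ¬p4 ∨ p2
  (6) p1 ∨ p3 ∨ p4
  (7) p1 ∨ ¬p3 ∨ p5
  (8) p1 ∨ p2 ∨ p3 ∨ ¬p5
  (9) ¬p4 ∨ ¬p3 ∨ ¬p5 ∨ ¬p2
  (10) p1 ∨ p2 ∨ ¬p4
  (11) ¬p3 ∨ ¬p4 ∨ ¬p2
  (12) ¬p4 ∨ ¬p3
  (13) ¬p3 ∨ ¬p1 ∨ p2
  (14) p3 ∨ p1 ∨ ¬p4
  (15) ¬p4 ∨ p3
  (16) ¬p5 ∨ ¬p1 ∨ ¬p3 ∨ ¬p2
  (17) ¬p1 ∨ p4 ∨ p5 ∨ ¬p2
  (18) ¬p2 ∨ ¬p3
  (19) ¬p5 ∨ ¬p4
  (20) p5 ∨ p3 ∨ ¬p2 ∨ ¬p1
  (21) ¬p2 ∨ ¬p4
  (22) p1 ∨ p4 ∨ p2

Yes, satisfiable

Suppose p2 = True.
Unit clause (p1) forces p1 = True.
Unit clause (¬p3) forces p3 = False.
Unit clause (¬p4) forces p4 = False.
Unit clause (p5) forces p5 = True.
All clauses are satisfied.
A satisfying assignment: p1 ↦ True; p2 ↦ True; p3 ↦ False; p4 ↦ False; p5 ↦ True.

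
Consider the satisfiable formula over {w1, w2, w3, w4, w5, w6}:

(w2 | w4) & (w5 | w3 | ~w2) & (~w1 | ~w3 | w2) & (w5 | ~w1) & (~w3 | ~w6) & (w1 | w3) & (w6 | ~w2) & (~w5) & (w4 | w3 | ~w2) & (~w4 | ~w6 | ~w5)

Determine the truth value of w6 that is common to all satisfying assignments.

False

Suppose w6 = 1.
Unit clause (~w3) forces w3 = 0.
Unit clause (w1) forces w1 = 1.
Unit clause (w5) forces w5 = 1.
Now (~w5) is unsatisfied and unit — conflict.
So every satisfying assignment has w6 = False.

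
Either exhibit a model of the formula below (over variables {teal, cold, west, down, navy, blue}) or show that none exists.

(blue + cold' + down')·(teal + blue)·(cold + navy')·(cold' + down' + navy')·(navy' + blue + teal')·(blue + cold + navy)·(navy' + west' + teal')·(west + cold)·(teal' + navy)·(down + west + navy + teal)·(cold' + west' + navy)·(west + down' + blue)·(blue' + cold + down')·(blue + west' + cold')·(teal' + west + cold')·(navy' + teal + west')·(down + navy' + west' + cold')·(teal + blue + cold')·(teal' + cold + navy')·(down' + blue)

Case teal = 0:
The clause (blue) is unit, so blue = 1.
Case cold = 1:
Case down = 0:
Case west = 0:
The clause (navy) is unit, so navy = 1.
All clauses are satisfied.

teal=0, cold=1, west=0, down=0, navy=1, blue=1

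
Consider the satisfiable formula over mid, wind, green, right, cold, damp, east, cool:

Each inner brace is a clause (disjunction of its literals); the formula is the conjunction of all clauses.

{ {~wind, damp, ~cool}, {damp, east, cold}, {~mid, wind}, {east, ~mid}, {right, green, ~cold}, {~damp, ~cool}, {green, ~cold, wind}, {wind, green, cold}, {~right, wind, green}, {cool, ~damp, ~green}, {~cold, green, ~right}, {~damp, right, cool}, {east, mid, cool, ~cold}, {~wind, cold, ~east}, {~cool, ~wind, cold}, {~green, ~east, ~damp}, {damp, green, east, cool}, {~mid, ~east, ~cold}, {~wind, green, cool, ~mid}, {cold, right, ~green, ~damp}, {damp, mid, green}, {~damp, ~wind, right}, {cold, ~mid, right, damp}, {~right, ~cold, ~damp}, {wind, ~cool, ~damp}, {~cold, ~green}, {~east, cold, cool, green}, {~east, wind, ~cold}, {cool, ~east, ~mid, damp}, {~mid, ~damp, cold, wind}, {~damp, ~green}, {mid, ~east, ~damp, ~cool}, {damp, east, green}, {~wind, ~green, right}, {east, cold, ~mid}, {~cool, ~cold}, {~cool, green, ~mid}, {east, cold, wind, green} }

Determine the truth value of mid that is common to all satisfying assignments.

Suppose mid = 1.
From the singleton clause (wind), wind = 1.
From the singleton clause (east), east = 1.
From the singleton clause (cold), cold = 1.
That conflicts with the unit clause (~cold).
So every satisfying assignment has mid = False.

False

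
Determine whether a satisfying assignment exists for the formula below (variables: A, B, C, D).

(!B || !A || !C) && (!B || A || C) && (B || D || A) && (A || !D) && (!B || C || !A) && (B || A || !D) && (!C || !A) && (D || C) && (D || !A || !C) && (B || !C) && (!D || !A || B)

Yes

Try A = false.
The clause (!D) is unit, so D = false.
The clause (B) is unit, so B = true.
The clause (C) is unit, so C = true.
All clauses are satisfied.
A satisfying assignment: A=false; B=true; C=true; D=false.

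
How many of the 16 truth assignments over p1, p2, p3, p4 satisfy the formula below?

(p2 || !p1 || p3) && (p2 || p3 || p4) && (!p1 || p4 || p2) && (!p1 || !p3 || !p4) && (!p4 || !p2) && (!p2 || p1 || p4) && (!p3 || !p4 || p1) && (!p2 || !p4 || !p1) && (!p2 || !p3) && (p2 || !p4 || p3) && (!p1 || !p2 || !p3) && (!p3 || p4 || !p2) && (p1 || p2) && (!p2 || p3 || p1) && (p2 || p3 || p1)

1

There are 2^4 = 16 truth assignments over (p1, p2, p3, p4).
Check each against the 15 clauses (columns in the order p1, p2, p3, p4):
  F F F F  ✗ fails (p2 || p3 || p4)
  F F F T  ✗ fails (p2 || !p4 || p3)
  F F T F  ✗ fails (p1 || p2)
  F F T T  ✗ fails (!p3 || !p4 || p1)
  F T F F  ✗ fails (!p2 || p1 || p4)
  F T F T  ✗ fails (!p4 || !p2)
  F T T F  ✗ fails (!p2 || p1 || p4)
  F T T T  ✗ fails (!p4 || !p2)
  T F F F  ✗ fails (p2 || !p1 || p3)
  T F F T  ✗ fails (p2 || !p1 || p3)
  T F T F  ✗ fails (!p1 || p4 || p2)
  T F T T  ✗ fails (!p1 || !p3 || !p4)
  T T F F  ✓ satisfies all
  T T F T  ✗ fails (!p4 || !p2)
  T T T F  ✗ fails (!p2 || !p3)
  T T T T  ✗ fails (!p1 || !p3 || !p4)
1 of the 16 rows is a model.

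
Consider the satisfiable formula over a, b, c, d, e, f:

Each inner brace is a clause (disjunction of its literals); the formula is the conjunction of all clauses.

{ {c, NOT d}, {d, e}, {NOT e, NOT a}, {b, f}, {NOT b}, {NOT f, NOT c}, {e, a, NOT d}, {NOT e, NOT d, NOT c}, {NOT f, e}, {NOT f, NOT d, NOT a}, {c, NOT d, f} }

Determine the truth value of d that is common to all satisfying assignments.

False

Suppose d = true.
The clause (c) is unit, so c = true.
The clause (NOT b) is unit, so b = false.
The clause (f) is unit, so f = true.
Now (NOT f) is unsatisfied and unit — conflict.
So every satisfying assignment has d = False.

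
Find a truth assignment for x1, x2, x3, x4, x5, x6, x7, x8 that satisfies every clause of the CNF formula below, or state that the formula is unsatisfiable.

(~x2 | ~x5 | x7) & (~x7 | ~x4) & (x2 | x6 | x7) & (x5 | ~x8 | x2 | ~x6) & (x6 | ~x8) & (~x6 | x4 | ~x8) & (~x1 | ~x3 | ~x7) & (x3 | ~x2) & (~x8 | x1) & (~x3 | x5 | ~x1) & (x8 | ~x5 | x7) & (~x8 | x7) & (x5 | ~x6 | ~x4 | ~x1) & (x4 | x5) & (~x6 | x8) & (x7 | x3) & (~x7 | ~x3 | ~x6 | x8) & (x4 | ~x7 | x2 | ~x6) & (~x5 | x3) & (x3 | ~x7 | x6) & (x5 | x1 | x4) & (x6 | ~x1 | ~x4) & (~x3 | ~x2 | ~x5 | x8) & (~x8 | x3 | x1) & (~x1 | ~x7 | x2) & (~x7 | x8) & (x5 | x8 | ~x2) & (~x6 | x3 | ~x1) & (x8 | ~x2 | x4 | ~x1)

Try x7 = 0.
From the singleton clause (~x8), x8 = 0.
From the singleton clause (~x5), x5 = 0.
From the singleton clause (x4), x4 = 1.
From the singleton clause (~x6), x6 = 0.
From the singleton clause (x2), x2 = 1.
Now (~x2) is unsatisfied and unit — conflict.
Backtrack on x7: now try x7 = 1.
From the singleton clause (~x4), x4 = 0.
From the singleton clause (x5), x5 = 1.
From the singleton clause (x3), x3 = 1.
From the singleton clause (~x1), x1 = 0.
From the singleton clause (~x8), x8 = 0.
Now (x8) is unsatisfied and unit — conflict.
Neither x7 = 1 nor x7 = 0 works.

UNSATISFIABLE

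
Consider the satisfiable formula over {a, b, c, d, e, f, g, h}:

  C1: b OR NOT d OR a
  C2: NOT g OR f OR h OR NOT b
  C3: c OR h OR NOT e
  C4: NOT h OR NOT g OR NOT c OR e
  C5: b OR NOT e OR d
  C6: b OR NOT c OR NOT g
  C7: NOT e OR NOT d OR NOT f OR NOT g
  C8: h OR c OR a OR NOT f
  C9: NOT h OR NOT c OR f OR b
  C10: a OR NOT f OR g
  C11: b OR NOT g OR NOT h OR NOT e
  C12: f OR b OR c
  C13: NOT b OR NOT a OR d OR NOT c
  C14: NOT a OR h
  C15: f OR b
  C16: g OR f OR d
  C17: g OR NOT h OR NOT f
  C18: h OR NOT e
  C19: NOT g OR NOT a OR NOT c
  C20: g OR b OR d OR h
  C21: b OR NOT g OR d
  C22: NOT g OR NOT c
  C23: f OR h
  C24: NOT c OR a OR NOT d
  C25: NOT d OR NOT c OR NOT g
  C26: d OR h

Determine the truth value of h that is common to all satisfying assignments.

Suppose h = false.
From the singleton clause (NOT a), a = false.
From the singleton clause (NOT e), e = false.
From the singleton clause (f), f = true.
From the singleton clause (c), c = true.
From the singleton clause (g), g = true.
But (NOT g) is also a unit clause — contradiction.
So every satisfying assignment has h = True.

True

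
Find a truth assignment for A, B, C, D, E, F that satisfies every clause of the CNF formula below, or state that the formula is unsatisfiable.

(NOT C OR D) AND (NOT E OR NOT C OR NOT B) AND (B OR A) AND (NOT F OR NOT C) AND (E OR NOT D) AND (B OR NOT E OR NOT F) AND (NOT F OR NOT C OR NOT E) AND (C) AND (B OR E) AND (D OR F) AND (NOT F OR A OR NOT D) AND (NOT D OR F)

Unit clause (C) forces C = true.
Unit clause (D) forces D = true.
Unit clause (NOT F) forces F = false.
That conflicts with the unit clause (F).

UNSATISFIABLE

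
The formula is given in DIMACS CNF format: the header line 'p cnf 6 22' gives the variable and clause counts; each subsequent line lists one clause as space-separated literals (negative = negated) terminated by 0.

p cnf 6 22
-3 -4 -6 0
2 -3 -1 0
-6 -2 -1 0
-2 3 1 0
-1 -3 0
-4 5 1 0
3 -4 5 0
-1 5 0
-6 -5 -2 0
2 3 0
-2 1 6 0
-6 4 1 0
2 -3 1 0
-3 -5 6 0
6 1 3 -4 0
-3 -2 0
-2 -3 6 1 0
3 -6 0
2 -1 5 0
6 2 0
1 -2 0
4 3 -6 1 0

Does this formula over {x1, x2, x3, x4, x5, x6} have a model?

Suppose x1 = True.
Unit clause (¬x3) forces x3 = False.
Unit clause (x5) forces x5 = True.
Unit clause (x2) forces x2 = True.
Unit clause (¬x6) forces x6 = False.
No clause remains; x4 is free.
A satisfying assignment: x1 ↦ True,  x2 ↦ True,  x3 ↦ False,  x4 ↦ True,  x5 ↦ True,  x6 ↦ False.

Yes, satisfiable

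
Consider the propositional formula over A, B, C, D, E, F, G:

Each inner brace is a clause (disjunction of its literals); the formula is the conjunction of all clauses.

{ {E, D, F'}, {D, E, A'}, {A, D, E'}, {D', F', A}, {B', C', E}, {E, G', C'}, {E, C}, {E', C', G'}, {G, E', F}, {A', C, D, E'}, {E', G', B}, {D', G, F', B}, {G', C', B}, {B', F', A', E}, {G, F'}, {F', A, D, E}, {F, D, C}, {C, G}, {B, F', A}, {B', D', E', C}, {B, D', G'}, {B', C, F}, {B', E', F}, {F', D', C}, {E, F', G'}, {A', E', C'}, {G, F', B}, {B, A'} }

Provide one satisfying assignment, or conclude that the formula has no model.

A: 0, B: 0, C: 1, D: 1, E: 0, F: 0, G: 0

Try E = 0.
The clause (C) is unit, so C = 1.
The clause (B') is unit, so B = 0.
The clause (G') is unit, so G = 0.
The clause (F') is unit, so F = 0.
The clause (A') is unit, so A = 0.
No clause remains; D is free.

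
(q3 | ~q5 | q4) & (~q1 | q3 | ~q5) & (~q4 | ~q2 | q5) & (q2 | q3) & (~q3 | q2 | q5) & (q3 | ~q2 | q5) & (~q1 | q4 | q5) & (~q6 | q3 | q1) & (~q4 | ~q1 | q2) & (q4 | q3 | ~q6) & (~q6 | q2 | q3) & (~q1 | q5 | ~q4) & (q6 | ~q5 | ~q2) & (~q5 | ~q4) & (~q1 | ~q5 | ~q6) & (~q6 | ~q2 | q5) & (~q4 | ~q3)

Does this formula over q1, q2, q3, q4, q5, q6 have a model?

Suppose q2 = 1.
Suppose q4 = 0.
Suppose q3 = 1.
Suppose q1 = 0.
Suppose q6 = 1.
From the singleton clause (q5), q5 = 1.
This assignment satisfies each clause.
A satisfying assignment: q1 ↦ 0; q2 ↦ 1; q3 ↦ 1; q4 ↦ 0; q5 ↦ 1; q6 ↦ 1.

Satisfiable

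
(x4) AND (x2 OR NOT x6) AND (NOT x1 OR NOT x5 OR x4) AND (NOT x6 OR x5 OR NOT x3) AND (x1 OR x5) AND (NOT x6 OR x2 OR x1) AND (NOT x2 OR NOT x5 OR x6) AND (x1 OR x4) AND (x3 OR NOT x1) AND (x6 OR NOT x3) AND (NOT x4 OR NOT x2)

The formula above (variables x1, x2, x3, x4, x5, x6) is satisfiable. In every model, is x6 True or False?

Suppose x6 = true.
From the singleton clause (x4), x4 = true.
From the singleton clause (x2), x2 = true.
Now (NOT x2) is unsatisfied and unit — conflict.
So every satisfying assignment has x6 = False.

False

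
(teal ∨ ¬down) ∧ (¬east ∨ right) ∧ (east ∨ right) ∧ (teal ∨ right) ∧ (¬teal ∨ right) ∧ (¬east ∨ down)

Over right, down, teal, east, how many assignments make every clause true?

There are 2^4 = 16 truth assignments over (right, down, teal, east).
Check each against the 6 clauses (columns in the order right, down, teal, east):
  F F F F  ✗ fails (east ∨ right)
  F F F T  ✗ fails (¬east ∨ right)
  F F T F  ✗ fails (east ∨ right)
  F F T T  ✗ fails (¬east ∨ right)
  F T F F  ✗ fails (teal ∨ ¬down)
  F T F T  ✗ fails (teal ∨ ¬down)
  F T T F  ✗ fails (east ∨ right)
  F T T T  ✗ fails (¬east ∨ right)
  T F F F  ✓ satisfies all
  T F F T  ✗ fails (¬east ∨ down)
  T F T F  ✓ satisfies all
  T F T T  ✗ fails (¬east ∨ down)
  T T F F  ✗ fails (teal ∨ ¬down)
  T T F T  ✗ fails (teal ∨ ¬down)
  T T T F  ✓ satisfies all
  T T T T  ✓ satisfies all
4 of the 16 rows are models.

4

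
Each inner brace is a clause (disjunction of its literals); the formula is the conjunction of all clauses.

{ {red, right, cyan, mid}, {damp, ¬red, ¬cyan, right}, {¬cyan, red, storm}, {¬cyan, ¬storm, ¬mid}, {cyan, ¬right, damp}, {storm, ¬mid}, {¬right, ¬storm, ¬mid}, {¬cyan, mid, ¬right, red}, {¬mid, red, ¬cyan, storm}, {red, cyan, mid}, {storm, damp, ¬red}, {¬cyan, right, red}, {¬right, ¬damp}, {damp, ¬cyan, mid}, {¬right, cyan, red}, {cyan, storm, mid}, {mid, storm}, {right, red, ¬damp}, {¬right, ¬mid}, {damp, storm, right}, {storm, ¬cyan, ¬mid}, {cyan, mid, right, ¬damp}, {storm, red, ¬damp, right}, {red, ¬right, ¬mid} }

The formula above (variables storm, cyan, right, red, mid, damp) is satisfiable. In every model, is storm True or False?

True

Suppose storm = False.
(¬mid) alone gives mid = False.
That conflicts with the unit clause (mid).
So every satisfying assignment has storm = True.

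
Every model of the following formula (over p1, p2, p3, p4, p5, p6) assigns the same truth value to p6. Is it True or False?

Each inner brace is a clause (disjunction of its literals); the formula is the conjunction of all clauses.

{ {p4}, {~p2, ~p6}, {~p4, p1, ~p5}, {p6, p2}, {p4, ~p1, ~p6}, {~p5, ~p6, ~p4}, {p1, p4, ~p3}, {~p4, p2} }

Suppose p6 = 1.
From the singleton clause (p4), p4 = 1.
From the singleton clause (~p2), p2 = 0.
Now (p2) is unsatisfied and unit — conflict.
So every satisfying assignment has p6 = False.

False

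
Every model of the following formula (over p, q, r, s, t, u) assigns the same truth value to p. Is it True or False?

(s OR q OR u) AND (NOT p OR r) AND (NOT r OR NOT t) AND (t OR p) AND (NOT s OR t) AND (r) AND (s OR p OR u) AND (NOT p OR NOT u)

Suppose p = false.
The clause (t) is unit, so t = true.
The clause (NOT r) is unit, so r = false.
That conflicts with the unit clause (r).
So every satisfying assignment has p = True.

True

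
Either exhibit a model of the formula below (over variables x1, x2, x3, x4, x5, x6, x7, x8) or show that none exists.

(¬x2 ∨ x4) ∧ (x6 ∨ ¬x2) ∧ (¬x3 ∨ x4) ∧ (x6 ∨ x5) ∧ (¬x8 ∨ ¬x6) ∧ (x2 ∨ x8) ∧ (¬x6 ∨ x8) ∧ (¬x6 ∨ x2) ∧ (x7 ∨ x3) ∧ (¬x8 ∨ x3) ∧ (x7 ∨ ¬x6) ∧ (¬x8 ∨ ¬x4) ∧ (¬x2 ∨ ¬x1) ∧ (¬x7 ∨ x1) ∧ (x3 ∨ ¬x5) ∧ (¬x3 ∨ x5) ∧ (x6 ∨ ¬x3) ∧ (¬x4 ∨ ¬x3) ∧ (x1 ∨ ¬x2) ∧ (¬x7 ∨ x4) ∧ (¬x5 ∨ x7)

UNSATISFIABLE

Branch on x2: set x2 = False.
(x8) alone gives x8 = True.
(¬x6) alone gives x6 = False.
(x5) alone gives x5 = True.
(x3) alone gives x3 = True.
But (¬x3) is also a unit clause — contradiction.
Undo x2 and try x2 = True.
(x4) alone gives x4 = True.
(x6) alone gives x6 = True.
(¬x8) alone gives x8 = False.
But (x8) is also a unit clause — contradiction.
Both values of x2 lead to a conflict.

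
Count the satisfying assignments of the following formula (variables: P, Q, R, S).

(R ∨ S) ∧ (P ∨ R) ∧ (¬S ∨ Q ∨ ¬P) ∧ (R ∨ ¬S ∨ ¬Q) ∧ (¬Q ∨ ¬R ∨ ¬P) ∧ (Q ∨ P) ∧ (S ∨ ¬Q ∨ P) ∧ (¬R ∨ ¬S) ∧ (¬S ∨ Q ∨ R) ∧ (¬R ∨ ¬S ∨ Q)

1

There are 2^4 = 16 truth assignments over (P, Q, R, S).
Check each against the 10 clauses (columns in the order P, Q, R, S):
  F F F F  ✗ fails (R ∨ S)
  F F F T  ✗ fails (P ∨ R)
  F F T F  ✗ fails (Q ∨ P)
  F F T T  ✗ fails (Q ∨ P)
  F T F F  ✗ fails (R ∨ S)
  F T F T  ✗ fails (P ∨ R)
  F T T F  ✗ fails (S ∨ ¬Q ∨ P)
  F T T T  ✗ fails (¬R ∨ ¬S)
  T F F F  ✗ fails (R ∨ S)
  T F F T  ✗ fails (¬S ∨ Q ∨ ¬P)
  T F T F  ✓ satisfies all
  T F T T  ✗ fails (¬S ∨ Q ∨ ¬P)
  T T F F  ✗ fails (R ∨ S)
  T T F T  ✗ fails (R ∨ ¬S ∨ ¬Q)
  T T T F  ✗ fails (¬Q ∨ ¬R ∨ ¬P)
  T T T T  ✗ fails (¬Q ∨ ¬R ∨ ¬P)
1 of the 16 rows is a model.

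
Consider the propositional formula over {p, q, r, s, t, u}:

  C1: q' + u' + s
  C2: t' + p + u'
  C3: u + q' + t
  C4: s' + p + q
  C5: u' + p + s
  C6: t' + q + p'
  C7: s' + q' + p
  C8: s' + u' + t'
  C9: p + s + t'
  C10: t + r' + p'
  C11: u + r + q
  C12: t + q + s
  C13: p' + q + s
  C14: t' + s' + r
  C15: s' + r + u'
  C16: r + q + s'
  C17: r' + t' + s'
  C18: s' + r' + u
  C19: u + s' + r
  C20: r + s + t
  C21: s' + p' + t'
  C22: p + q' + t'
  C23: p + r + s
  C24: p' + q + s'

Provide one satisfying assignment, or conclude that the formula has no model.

Case q = 1:
Case u = 0:
Unit clause (t) forces t = 1.
Unit clause (p) forces p = 1.
Unit clause (s') forces s = 0.
All clauses hold; r can take either value.

p: 1, q: 1, r: 0, s: 0, t: 1, u: 0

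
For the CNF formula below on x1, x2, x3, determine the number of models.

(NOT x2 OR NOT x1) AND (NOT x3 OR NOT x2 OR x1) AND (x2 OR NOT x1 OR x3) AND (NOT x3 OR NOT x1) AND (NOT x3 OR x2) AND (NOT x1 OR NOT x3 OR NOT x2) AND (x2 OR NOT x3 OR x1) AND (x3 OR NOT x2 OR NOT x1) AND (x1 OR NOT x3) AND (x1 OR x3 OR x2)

1

There are 2^3 = 8 truth assignments over (x1, x2, x3).
Check each against the 10 clauses (columns in the order x1, x2, x3):
  F F F  ✗ fails (x1 OR x3 OR x2)
  F F T  ✗ fails (NOT x3 OR x2)
  F T F  ✓ satisfies all
  F T T  ✗ fails (NOT x3 OR NOT x2 OR x1)
  T F F  ✗ fails (x2 OR NOT x1 OR x3)
  T F T  ✗ fails (NOT x3 OR NOT x1)
  T T F  ✗ fails (NOT x2 OR NOT x1)
  T T T  ✗ fails (NOT x2 OR NOT x1)
1 of the 8 rows is a model.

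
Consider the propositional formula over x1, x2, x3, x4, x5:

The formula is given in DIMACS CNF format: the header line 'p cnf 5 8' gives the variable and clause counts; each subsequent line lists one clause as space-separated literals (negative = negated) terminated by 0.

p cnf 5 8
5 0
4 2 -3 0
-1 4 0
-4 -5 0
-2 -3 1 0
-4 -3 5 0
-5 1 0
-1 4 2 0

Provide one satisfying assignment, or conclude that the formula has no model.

Unit clause (x5) forces x5 = True.
Unit clause (¬x4) forces x4 = False.
Unit clause (¬x1) forces x1 = False.
Now (x1) is unsatisfied and unit — conflict.

UNSATISFIABLE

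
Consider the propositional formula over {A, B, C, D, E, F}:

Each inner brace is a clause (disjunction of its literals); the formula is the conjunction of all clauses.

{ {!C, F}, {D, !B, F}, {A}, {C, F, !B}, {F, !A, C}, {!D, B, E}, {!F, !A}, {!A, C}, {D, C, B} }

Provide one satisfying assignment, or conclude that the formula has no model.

UNSATISFIABLE

(A) alone gives A = true.
(!F) alone gives F = false.
(!C) alone gives C = false.
Now (C) is unsatisfied and unit — conflict.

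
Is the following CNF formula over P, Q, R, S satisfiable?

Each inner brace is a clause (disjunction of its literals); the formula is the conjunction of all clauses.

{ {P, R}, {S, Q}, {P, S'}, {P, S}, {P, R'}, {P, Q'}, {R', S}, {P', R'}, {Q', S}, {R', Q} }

Yes

Case P = 1:
(R') alone gives R = 0.
Case S = 1:
All clauses hold; Q can take either value.
A satisfying assignment: P=1, Q=0, R=0, S=1.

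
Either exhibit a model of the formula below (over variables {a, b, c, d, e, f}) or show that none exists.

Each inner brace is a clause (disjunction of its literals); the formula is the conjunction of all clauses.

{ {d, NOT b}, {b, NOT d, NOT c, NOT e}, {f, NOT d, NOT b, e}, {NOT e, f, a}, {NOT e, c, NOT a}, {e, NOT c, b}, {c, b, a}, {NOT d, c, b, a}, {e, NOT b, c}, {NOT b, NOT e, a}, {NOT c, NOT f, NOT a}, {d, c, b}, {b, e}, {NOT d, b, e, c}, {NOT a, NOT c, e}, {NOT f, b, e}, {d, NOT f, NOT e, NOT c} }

a=true, b=true, c=true, d=true, e=true, f=false

Try d = true.
Try b = true.
Try f = false.
The clause (e) is unit, so e = true.
The clause (a) is unit, so a = true.
The clause (c) is unit, so c = true.
All clauses are satisfied.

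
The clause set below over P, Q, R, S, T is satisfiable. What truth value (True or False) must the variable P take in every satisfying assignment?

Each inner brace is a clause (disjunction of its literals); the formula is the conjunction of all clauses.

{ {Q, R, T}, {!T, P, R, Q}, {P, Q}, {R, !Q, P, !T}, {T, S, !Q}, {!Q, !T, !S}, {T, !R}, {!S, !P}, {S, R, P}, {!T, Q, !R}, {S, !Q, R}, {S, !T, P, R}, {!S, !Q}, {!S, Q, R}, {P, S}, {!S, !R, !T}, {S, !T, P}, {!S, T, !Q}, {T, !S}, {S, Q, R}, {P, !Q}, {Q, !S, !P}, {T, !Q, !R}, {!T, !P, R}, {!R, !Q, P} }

True

Suppose P = false.
(Q) alone gives Q = true.
But (!Q) is also a unit clause — contradiction.
So every satisfying assignment has P = True.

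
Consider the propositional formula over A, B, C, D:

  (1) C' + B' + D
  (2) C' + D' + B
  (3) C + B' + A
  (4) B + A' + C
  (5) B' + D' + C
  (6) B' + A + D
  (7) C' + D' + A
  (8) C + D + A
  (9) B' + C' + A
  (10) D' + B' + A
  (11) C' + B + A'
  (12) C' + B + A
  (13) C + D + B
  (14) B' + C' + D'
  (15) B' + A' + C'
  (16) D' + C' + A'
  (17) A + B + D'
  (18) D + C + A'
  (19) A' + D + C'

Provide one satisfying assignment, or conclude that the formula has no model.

Case C = 0:
Case B = 0:
From the singleton clause (A'), A = 0.
From the singleton clause (D), D = 1.
That conflicts with the unit clause (D').
That branch fails; take B = 1 instead.
From the singleton clause (A), A = 1.
From the singleton clause (D'), D = 0.
That conflicts with the unit clause (D).
Both values of B lead to a conflict.
That branch fails; take C = 1 instead.
Case B = 0:
From the singleton clause (D'), D = 0.
From the singleton clause (A'), A = 0.
That conflicts with the unit clause (A).
That branch fails; take B = 1 instead.
From the singleton clause (D), D = 1.
That conflicts with the unit clause (D').
Both values of B lead to a conflict.
Both values of C lead to a conflict.

UNSATISFIABLE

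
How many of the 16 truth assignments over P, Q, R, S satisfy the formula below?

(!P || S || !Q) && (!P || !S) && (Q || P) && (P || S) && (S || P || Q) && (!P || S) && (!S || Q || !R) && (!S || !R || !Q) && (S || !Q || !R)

There are 2^4 = 16 truth assignments over (P, Q, R, S).
Check each against the 9 clauses (columns in the order P, Q, R, S):
  F F F F  ✗ fails (Q || P)
  F F F T  ✗ fails (Q || P)
  F F T F  ✗ fails (Q || P)
  F F T T  ✗ fails (Q || P)
  F T F F  ✗ fails (P || S)
  F T F T  ✓ satisfies all
  F T T F  ✗ fails (P || S)
  F T T T  ✗ fails (!S || !R || !Q)
  T F F F  ✗ fails (!P || S)
  T F F T  ✗ fails (!P || !S)
  T F T F  ✗ fails (!P || S)
  T F T T  ✗ fails (!P || !S)
  T T F F  ✗ fails (!P || S || !Q)
  T T F T  ✗ fails (!P || !S)
  T T T F  ✗ fails (!P || S || !Q)
  T T T T  ✗ fails (!P || !S)
1 of the 16 rows is a model.

1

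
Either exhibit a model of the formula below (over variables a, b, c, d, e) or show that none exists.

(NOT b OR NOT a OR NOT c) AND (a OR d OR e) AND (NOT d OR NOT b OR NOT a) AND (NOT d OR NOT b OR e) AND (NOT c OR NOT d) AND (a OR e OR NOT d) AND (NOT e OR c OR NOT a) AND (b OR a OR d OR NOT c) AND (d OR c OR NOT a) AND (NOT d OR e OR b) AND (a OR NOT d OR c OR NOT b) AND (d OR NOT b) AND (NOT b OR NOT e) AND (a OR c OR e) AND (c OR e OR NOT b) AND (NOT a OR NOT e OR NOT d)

Case c = false:
Case e = true:
Unit clause (NOT a) forces a = false.
Unit clause (NOT b) forces b = false.
All clauses hold; d can take either value.

a: false, b: false, c: false, d: true, e: true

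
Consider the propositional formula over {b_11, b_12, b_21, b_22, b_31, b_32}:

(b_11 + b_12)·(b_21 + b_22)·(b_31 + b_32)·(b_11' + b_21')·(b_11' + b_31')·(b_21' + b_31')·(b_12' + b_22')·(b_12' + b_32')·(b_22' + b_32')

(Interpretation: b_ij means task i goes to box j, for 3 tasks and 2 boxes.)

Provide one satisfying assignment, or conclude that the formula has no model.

UNSATISFIABLE

Try b_11 = 1.
(b_21') alone gives b_21 = 0.
(b_22) alone gives b_22 = 1.
(b_31') alone gives b_31 = 0.
(b_32) alone gives b_32 = 1.
But (b_32') is also a unit clause — contradiction.
So b_11 must be the other value — set b_11 = 0.
(b_12) alone gives b_12 = 1.
(b_22') alone gives b_22 = 0.
(b_21) alone gives b_21 = 1.
(b_31') alone gives b_31 = 0.
(b_32) alone gives b_32 = 1.
But (b_32') is also a unit clause — contradiction.
Both values of b_11 lead to a conflict.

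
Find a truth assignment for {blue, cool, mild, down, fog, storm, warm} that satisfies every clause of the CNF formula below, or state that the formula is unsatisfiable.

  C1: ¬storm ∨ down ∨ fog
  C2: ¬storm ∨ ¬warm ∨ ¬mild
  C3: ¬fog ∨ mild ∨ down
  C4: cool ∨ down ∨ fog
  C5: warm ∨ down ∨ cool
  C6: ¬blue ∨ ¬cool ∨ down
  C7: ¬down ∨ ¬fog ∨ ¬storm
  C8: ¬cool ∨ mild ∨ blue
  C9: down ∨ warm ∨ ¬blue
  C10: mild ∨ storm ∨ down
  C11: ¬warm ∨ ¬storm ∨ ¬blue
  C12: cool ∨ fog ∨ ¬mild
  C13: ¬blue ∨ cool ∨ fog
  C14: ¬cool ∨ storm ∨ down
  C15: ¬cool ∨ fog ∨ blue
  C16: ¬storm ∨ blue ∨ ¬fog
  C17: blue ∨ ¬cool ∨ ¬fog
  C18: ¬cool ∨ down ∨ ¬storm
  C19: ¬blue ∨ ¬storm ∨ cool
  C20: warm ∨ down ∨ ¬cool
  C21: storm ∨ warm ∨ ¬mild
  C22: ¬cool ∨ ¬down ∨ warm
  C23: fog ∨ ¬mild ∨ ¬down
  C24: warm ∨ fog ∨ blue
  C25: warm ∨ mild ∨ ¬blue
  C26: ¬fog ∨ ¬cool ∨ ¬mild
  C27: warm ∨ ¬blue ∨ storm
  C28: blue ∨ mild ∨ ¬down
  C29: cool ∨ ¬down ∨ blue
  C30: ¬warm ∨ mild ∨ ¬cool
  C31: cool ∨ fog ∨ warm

Suppose storm = False.
Suppose mild = True.
(warm) alone gives warm = True.
Suppose cool = False.
(fog) alone gives fog = True.
Suppose down = False.
No clause remains; blue is free.

blue=True,  cool=False,  mild=True,  down=False,  fog=True,  storm=False,  warm=True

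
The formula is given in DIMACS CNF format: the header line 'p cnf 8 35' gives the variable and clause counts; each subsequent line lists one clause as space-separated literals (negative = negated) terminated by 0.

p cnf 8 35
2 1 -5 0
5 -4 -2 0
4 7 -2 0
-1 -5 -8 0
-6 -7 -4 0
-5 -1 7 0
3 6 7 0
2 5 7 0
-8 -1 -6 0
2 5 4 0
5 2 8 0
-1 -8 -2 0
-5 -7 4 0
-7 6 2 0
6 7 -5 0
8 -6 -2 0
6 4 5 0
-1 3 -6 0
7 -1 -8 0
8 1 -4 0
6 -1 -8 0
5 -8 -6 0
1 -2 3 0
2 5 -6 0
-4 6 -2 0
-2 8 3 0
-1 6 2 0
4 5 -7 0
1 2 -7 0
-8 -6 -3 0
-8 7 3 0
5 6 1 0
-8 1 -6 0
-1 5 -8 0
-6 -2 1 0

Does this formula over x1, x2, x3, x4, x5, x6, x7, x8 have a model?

Unsatisfiable

Case x2 = True:
Case x5 = True:
Case x4 = True:
The clause (x6) is unit, so x6 = True.
The clause (¬x7) is unit, so x7 = False.
The clause (¬x1) is unit, so x1 = False.
But (x1) is also a unit clause — contradiction.
So x4 must be the other value — set x4 = False.
The clause (x7) is unit, so x7 = True.
But (¬x7) is also a unit clause — contradiction.
Neither x4 = True nor x4 = False works.
So x5 must be the other value — set x5 = False.
The clause (¬x4) is unit, so x4 = False.
The clause (x7) is unit, so x7 = True.
But (¬x7) is also a unit clause — contradiction.
Neither x5 = True nor x5 = False works.
So x2 must be the other value — set x2 = False.
Case x1 = True:
The clause (x6) is unit, so x6 = True.
The clause (¬x8) is unit, so x8 = False.
The clause (x5) is unit, so x5 = True.
The clause (x7) is unit, so x7 = True.
The clause (¬x4) is unit, so x4 = False.
But (x4) is also a unit clause — contradiction.
So x1 must be the other value — set x1 = False.
The clause (¬x5) is unit, so x5 = False.
The clause (x7) is unit, so x7 = True.
But (¬x7) is also a unit clause — contradiction.
Neither x1 = True nor x1 = False works.
Neither x2 = True nor x2 = False works.
No assignment satisfies every clause.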